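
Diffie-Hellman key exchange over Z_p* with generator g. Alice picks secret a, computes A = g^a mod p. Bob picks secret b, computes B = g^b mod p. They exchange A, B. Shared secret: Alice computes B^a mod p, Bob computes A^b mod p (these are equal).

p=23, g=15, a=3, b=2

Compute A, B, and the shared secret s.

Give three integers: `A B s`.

Answer: 17 18 13

Derivation:
A = 15^3 mod 23  (bits of 3 = 11)
  bit 0 = 1: r = r^2 * 15 mod 23 = 1^2 * 15 = 1*15 = 15
  bit 1 = 1: r = r^2 * 15 mod 23 = 15^2 * 15 = 18*15 = 17
  -> A = 17
B = 15^2 mod 23  (bits of 2 = 10)
  bit 0 = 1: r = r^2 * 15 mod 23 = 1^2 * 15 = 1*15 = 15
  bit 1 = 0: r = r^2 mod 23 = 15^2 = 18
  -> B = 18
s = B^a = 18^3 mod 23  (bits of 3 = 11)
  bit 0 = 1: r = r^2 * 18 mod 23 = 1^2 * 18 = 1*18 = 18
  bit 1 = 1: r = r^2 * 18 mod 23 = 18^2 * 18 = 2*18 = 13
  -> s = B^a = 13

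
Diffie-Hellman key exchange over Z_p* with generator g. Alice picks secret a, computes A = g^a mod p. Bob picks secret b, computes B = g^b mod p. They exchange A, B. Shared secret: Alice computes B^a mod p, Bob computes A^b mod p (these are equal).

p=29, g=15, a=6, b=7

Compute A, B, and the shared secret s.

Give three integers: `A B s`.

A = 15^6 mod 29  (bits of 6 = 110)
  bit 0 = 1: r = r^2 * 15 mod 29 = 1^2 * 15 = 1*15 = 15
  bit 1 = 1: r = r^2 * 15 mod 29 = 15^2 * 15 = 22*15 = 11
  bit 2 = 0: r = r^2 mod 29 = 11^2 = 5
  -> A = 5
B = 15^7 mod 29  (bits of 7 = 111)
  bit 0 = 1: r = r^2 * 15 mod 29 = 1^2 * 15 = 1*15 = 15
  bit 1 = 1: r = r^2 * 15 mod 29 = 15^2 * 15 = 22*15 = 11
  bit 2 = 1: r = r^2 * 15 mod 29 = 11^2 * 15 = 5*15 = 17
  -> B = 17
s = B^a = 17^6 mod 29  (bits of 6 = 110)
  bit 0 = 1: r = r^2 * 17 mod 29 = 1^2 * 17 = 1*17 = 17
  bit 1 = 1: r = r^2 * 17 mod 29 = 17^2 * 17 = 28*17 = 12
  bit 2 = 0: r = r^2 mod 29 = 12^2 = 28
  -> s = B^a = 28

Answer: 5 17 28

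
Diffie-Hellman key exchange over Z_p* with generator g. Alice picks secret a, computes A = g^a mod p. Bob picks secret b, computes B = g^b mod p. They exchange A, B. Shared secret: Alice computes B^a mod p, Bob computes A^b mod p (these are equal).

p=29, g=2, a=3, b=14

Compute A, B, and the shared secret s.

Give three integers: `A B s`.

A = 2^3 mod 29  (bits of 3 = 11)
  bit 0 = 1: r = r^2 * 2 mod 29 = 1^2 * 2 = 1*2 = 2
  bit 1 = 1: r = r^2 * 2 mod 29 = 2^2 * 2 = 4*2 = 8
  -> A = 8
B = 2^14 mod 29  (bits of 14 = 1110)
  bit 0 = 1: r = r^2 * 2 mod 29 = 1^2 * 2 = 1*2 = 2
  bit 1 = 1: r = r^2 * 2 mod 29 = 2^2 * 2 = 4*2 = 8
  bit 2 = 1: r = r^2 * 2 mod 29 = 8^2 * 2 = 6*2 = 12
  bit 3 = 0: r = r^2 mod 29 = 12^2 = 28
  -> B = 28
s = B^a = 28^3 mod 29  (bits of 3 = 11)
  bit 0 = 1: r = r^2 * 28 mod 29 = 1^2 * 28 = 1*28 = 28
  bit 1 = 1: r = r^2 * 28 mod 29 = 28^2 * 28 = 1*28 = 28
  -> s = B^a = 28

Answer: 8 28 28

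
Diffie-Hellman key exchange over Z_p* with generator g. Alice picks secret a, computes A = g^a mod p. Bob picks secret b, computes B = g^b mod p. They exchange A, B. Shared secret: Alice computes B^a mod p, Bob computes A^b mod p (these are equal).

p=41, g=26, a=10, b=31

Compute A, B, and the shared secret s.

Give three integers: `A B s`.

A = 26^10 mod 41  (bits of 10 = 1010)
  bit 0 = 1: r = r^2 * 26 mod 41 = 1^2 * 26 = 1*26 = 26
  bit 1 = 0: r = r^2 mod 41 = 26^2 = 20
  bit 2 = 1: r = r^2 * 26 mod 41 = 20^2 * 26 = 31*26 = 27
  bit 3 = 0: r = r^2 mod 41 = 27^2 = 32
  -> A = 32
B = 26^31 mod 41  (bits of 31 = 11111)
  bit 0 = 1: r = r^2 * 26 mod 41 = 1^2 * 26 = 1*26 = 26
  bit 1 = 1: r = r^2 * 26 mod 41 = 26^2 * 26 = 20*26 = 28
  bit 2 = 1: r = r^2 * 26 mod 41 = 28^2 * 26 = 5*26 = 7
  bit 3 = 1: r = r^2 * 26 mod 41 = 7^2 * 26 = 8*26 = 3
  bit 4 = 1: r = r^2 * 26 mod 41 = 3^2 * 26 = 9*26 = 29
  -> B = 29
s = B^a = 29^10 mod 41  (bits of 10 = 1010)
  bit 0 = 1: r = r^2 * 29 mod 41 = 1^2 * 29 = 1*29 = 29
  bit 1 = 0: r = r^2 mod 41 = 29^2 = 21
  bit 2 = 1: r = r^2 * 29 mod 41 = 21^2 * 29 = 31*29 = 38
  bit 3 = 0: r = r^2 mod 41 = 38^2 = 9
  -> s = B^a = 9

Answer: 32 29 9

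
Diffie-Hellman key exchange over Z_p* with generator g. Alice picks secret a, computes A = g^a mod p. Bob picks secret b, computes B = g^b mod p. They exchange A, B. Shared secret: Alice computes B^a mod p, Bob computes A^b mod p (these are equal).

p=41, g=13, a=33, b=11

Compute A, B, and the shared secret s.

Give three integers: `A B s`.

A = 13^33 mod 41  (bits of 33 = 100001)
  bit 0 = 1: r = r^2 * 13 mod 41 = 1^2 * 13 = 1*13 = 13
  bit 1 = 0: r = r^2 mod 41 = 13^2 = 5
  bit 2 = 0: r = r^2 mod 41 = 5^2 = 25
  bit 3 = 0: r = r^2 mod 41 = 25^2 = 10
  bit 4 = 0: r = r^2 mod 41 = 10^2 = 18
  bit 5 = 1: r = r^2 * 13 mod 41 = 18^2 * 13 = 37*13 = 30
  -> A = 30
B = 13^11 mod 41  (bits of 11 = 1011)
  bit 0 = 1: r = r^2 * 13 mod 41 = 1^2 * 13 = 1*13 = 13
  bit 1 = 0: r = r^2 mod 41 = 13^2 = 5
  bit 2 = 1: r = r^2 * 13 mod 41 = 5^2 * 13 = 25*13 = 38
  bit 3 = 1: r = r^2 * 13 mod 41 = 38^2 * 13 = 9*13 = 35
  -> B = 35
s = B^a = 35^33 mod 41  (bits of 33 = 100001)
  bit 0 = 1: r = r^2 * 35 mod 41 = 1^2 * 35 = 1*35 = 35
  bit 1 = 0: r = r^2 mod 41 = 35^2 = 36
  bit 2 = 0: r = r^2 mod 41 = 36^2 = 25
  bit 3 = 0: r = r^2 mod 41 = 25^2 = 10
  bit 4 = 0: r = r^2 mod 41 = 10^2 = 18
  bit 5 = 1: r = r^2 * 35 mod 41 = 18^2 * 35 = 37*35 = 24
  -> s = B^a = 24

Answer: 30 35 24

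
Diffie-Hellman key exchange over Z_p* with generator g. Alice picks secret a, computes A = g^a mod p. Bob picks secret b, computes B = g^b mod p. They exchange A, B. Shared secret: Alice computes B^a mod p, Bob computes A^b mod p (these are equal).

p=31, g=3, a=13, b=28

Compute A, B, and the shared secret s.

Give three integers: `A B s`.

A = 3^13 mod 31  (bits of 13 = 1101)
  bit 0 = 1: r = r^2 * 3 mod 31 = 1^2 * 3 = 1*3 = 3
  bit 1 = 1: r = r^2 * 3 mod 31 = 3^2 * 3 = 9*3 = 27
  bit 2 = 0: r = r^2 mod 31 = 27^2 = 16
  bit 3 = 1: r = r^2 * 3 mod 31 = 16^2 * 3 = 8*3 = 24
  -> A = 24
B = 3^28 mod 31  (bits of 28 = 11100)
  bit 0 = 1: r = r^2 * 3 mod 31 = 1^2 * 3 = 1*3 = 3
  bit 1 = 1: r = r^2 * 3 mod 31 = 3^2 * 3 = 9*3 = 27
  bit 2 = 1: r = r^2 * 3 mod 31 = 27^2 * 3 = 16*3 = 17
  bit 3 = 0: r = r^2 mod 31 = 17^2 = 10
  bit 4 = 0: r = r^2 mod 31 = 10^2 = 7
  -> B = 7
s = B^a = 7^13 mod 31  (bits of 13 = 1101)
  bit 0 = 1: r = r^2 * 7 mod 31 = 1^2 * 7 = 1*7 = 7
  bit 1 = 1: r = r^2 * 7 mod 31 = 7^2 * 7 = 18*7 = 2
  bit 2 = 0: r = r^2 mod 31 = 2^2 = 4
  bit 3 = 1: r = r^2 * 7 mod 31 = 4^2 * 7 = 16*7 = 19
  -> s = B^a = 19

Answer: 24 7 19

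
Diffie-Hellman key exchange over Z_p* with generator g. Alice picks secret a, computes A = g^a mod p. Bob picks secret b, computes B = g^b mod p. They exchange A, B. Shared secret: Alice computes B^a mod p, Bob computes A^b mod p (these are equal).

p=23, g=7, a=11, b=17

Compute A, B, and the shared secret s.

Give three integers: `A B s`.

A = 7^11 mod 23  (bits of 11 = 1011)
  bit 0 = 1: r = r^2 * 7 mod 23 = 1^2 * 7 = 1*7 = 7
  bit 1 = 0: r = r^2 mod 23 = 7^2 = 3
  bit 2 = 1: r = r^2 * 7 mod 23 = 3^2 * 7 = 9*7 = 17
  bit 3 = 1: r = r^2 * 7 mod 23 = 17^2 * 7 = 13*7 = 22
  -> A = 22
B = 7^17 mod 23  (bits of 17 = 10001)
  bit 0 = 1: r = r^2 * 7 mod 23 = 1^2 * 7 = 1*7 = 7
  bit 1 = 0: r = r^2 mod 23 = 7^2 = 3
  bit 2 = 0: r = r^2 mod 23 = 3^2 = 9
  bit 3 = 0: r = r^2 mod 23 = 9^2 = 12
  bit 4 = 1: r = r^2 * 7 mod 23 = 12^2 * 7 = 6*7 = 19
  -> B = 19
s = B^a = 19^11 mod 23  (bits of 11 = 1011)
  bit 0 = 1: r = r^2 * 19 mod 23 = 1^2 * 19 = 1*19 = 19
  bit 1 = 0: r = r^2 mod 23 = 19^2 = 16
  bit 2 = 1: r = r^2 * 19 mod 23 = 16^2 * 19 = 3*19 = 11
  bit 3 = 1: r = r^2 * 19 mod 23 = 11^2 * 19 = 6*19 = 22
  -> s = B^a = 22

Answer: 22 19 22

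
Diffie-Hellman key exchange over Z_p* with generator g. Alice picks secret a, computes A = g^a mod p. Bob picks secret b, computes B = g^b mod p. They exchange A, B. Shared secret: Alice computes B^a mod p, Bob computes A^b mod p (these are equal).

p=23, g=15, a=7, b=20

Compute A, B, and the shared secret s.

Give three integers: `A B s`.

Answer: 11 9 4

Derivation:
A = 15^7 mod 23  (bits of 7 = 111)
  bit 0 = 1: r = r^2 * 15 mod 23 = 1^2 * 15 = 1*15 = 15
  bit 1 = 1: r = r^2 * 15 mod 23 = 15^2 * 15 = 18*15 = 17
  bit 2 = 1: r = r^2 * 15 mod 23 = 17^2 * 15 = 13*15 = 11
  -> A = 11
B = 15^20 mod 23  (bits of 20 = 10100)
  bit 0 = 1: r = r^2 * 15 mod 23 = 1^2 * 15 = 1*15 = 15
  bit 1 = 0: r = r^2 mod 23 = 15^2 = 18
  bit 2 = 1: r = r^2 * 15 mod 23 = 18^2 * 15 = 2*15 = 7
  bit 3 = 0: r = r^2 mod 23 = 7^2 = 3
  bit 4 = 0: r = r^2 mod 23 = 3^2 = 9
  -> B = 9
s = B^a = 9^7 mod 23  (bits of 7 = 111)
  bit 0 = 1: r = r^2 * 9 mod 23 = 1^2 * 9 = 1*9 = 9
  bit 1 = 1: r = r^2 * 9 mod 23 = 9^2 * 9 = 12*9 = 16
  bit 2 = 1: r = r^2 * 9 mod 23 = 16^2 * 9 = 3*9 = 4
  -> s = B^a = 4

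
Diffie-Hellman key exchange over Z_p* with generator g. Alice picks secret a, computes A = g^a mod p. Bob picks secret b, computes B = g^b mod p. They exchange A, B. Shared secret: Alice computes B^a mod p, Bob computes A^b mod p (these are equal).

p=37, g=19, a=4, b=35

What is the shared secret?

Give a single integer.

A = 19^4 mod 37  (bits of 4 = 100)
  bit 0 = 1: r = r^2 * 19 mod 37 = 1^2 * 19 = 1*19 = 19
  bit 1 = 0: r = r^2 mod 37 = 19^2 = 28
  bit 2 = 0: r = r^2 mod 37 = 28^2 = 7
  -> A = 7
B = 19^35 mod 37  (bits of 35 = 100011)
  bit 0 = 1: r = r^2 * 19 mod 37 = 1^2 * 19 = 1*19 = 19
  bit 1 = 0: r = r^2 mod 37 = 19^2 = 28
  bit 2 = 0: r = r^2 mod 37 = 28^2 = 7
  bit 3 = 0: r = r^2 mod 37 = 7^2 = 12
  bit 4 = 1: r = r^2 * 19 mod 37 = 12^2 * 19 = 33*19 = 35
  bit 5 = 1: r = r^2 * 19 mod 37 = 35^2 * 19 = 4*19 = 2
  -> B = 2
s = B^a = 2^4 mod 37  (bits of 4 = 100)
  bit 0 = 1: r = r^2 * 2 mod 37 = 1^2 * 2 = 1*2 = 2
  bit 1 = 0: r = r^2 mod 37 = 2^2 = 4
  bit 2 = 0: r = r^2 mod 37 = 4^2 = 16
  -> s = B^a = 16

Answer: 16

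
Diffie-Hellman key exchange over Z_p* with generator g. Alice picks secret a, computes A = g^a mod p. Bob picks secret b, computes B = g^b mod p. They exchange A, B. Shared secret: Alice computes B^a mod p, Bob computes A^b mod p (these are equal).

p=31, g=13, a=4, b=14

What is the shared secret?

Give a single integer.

A = 13^4 mod 31  (bits of 4 = 100)
  bit 0 = 1: r = r^2 * 13 mod 31 = 1^2 * 13 = 1*13 = 13
  bit 1 = 0: r = r^2 mod 31 = 13^2 = 14
  bit 2 = 0: r = r^2 mod 31 = 14^2 = 10
  -> A = 10
B = 13^14 mod 31  (bits of 14 = 1110)
  bit 0 = 1: r = r^2 * 13 mod 31 = 1^2 * 13 = 1*13 = 13
  bit 1 = 1: r = r^2 * 13 mod 31 = 13^2 * 13 = 14*13 = 27
  bit 2 = 1: r = r^2 * 13 mod 31 = 27^2 * 13 = 16*13 = 22
  bit 3 = 0: r = r^2 mod 31 = 22^2 = 19
  -> B = 19
s = B^a = 19^4 mod 31  (bits of 4 = 100)
  bit 0 = 1: r = r^2 * 19 mod 31 = 1^2 * 19 = 1*19 = 19
  bit 1 = 0: r = r^2 mod 31 = 19^2 = 20
  bit 2 = 0: r = r^2 mod 31 = 20^2 = 28
  -> s = B^a = 28

Answer: 28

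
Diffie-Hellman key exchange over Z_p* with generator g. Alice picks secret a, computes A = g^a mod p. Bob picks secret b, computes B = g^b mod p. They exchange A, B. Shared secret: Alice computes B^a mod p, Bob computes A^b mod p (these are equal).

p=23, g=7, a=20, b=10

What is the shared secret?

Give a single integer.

Answer: 3

Derivation:
A = 7^20 mod 23  (bits of 20 = 10100)
  bit 0 = 1: r = r^2 * 7 mod 23 = 1^2 * 7 = 1*7 = 7
  bit 1 = 0: r = r^2 mod 23 = 7^2 = 3
  bit 2 = 1: r = r^2 * 7 mod 23 = 3^2 * 7 = 9*7 = 17
  bit 3 = 0: r = r^2 mod 23 = 17^2 = 13
  bit 4 = 0: r = r^2 mod 23 = 13^2 = 8
  -> A = 8
B = 7^10 mod 23  (bits of 10 = 1010)
  bit 0 = 1: r = r^2 * 7 mod 23 = 1^2 * 7 = 1*7 = 7
  bit 1 = 0: r = r^2 mod 23 = 7^2 = 3
  bit 2 = 1: r = r^2 * 7 mod 23 = 3^2 * 7 = 9*7 = 17
  bit 3 = 0: r = r^2 mod 23 = 17^2 = 13
  -> B = 13
s = B^a = 13^20 mod 23  (bits of 20 = 10100)
  bit 0 = 1: r = r^2 * 13 mod 23 = 1^2 * 13 = 1*13 = 13
  bit 1 = 0: r = r^2 mod 23 = 13^2 = 8
  bit 2 = 1: r = r^2 * 13 mod 23 = 8^2 * 13 = 18*13 = 4
  bit 3 = 0: r = r^2 mod 23 = 4^2 = 16
  bit 4 = 0: r = r^2 mod 23 = 16^2 = 3
  -> s = B^a = 3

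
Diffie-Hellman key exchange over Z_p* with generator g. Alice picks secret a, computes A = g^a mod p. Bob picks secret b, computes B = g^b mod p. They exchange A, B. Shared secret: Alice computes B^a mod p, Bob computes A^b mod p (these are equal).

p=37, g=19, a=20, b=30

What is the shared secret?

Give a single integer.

A = 19^20 mod 37  (bits of 20 = 10100)
  bit 0 = 1: r = r^2 * 19 mod 37 = 1^2 * 19 = 1*19 = 19
  bit 1 = 0: r = r^2 mod 37 = 19^2 = 28
  bit 2 = 1: r = r^2 * 19 mod 37 = 28^2 * 19 = 7*19 = 22
  bit 3 = 0: r = r^2 mod 37 = 22^2 = 3
  bit 4 = 0: r = r^2 mod 37 = 3^2 = 9
  -> A = 9
B = 19^30 mod 37  (bits of 30 = 11110)
  bit 0 = 1: r = r^2 * 19 mod 37 = 1^2 * 19 = 1*19 = 19
  bit 1 = 1: r = r^2 * 19 mod 37 = 19^2 * 19 = 28*19 = 14
  bit 2 = 1: r = r^2 * 19 mod 37 = 14^2 * 19 = 11*19 = 24
  bit 3 = 1: r = r^2 * 19 mod 37 = 24^2 * 19 = 21*19 = 29
  bit 4 = 0: r = r^2 mod 37 = 29^2 = 27
  -> B = 27
s = B^a = 27^20 mod 37  (bits of 20 = 10100)
  bit 0 = 1: r = r^2 * 27 mod 37 = 1^2 * 27 = 1*27 = 27
  bit 1 = 0: r = r^2 mod 37 = 27^2 = 26
  bit 2 = 1: r = r^2 * 27 mod 37 = 26^2 * 27 = 10*27 = 11
  bit 3 = 0: r = r^2 mod 37 = 11^2 = 10
  bit 4 = 0: r = r^2 mod 37 = 10^2 = 26
  -> s = B^a = 26

Answer: 26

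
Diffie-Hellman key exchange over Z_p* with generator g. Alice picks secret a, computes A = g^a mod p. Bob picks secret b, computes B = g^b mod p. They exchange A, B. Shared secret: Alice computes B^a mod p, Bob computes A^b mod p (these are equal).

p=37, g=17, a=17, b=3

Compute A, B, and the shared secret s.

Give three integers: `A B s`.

Answer: 13 29 14

Derivation:
A = 17^17 mod 37  (bits of 17 = 10001)
  bit 0 = 1: r = r^2 * 17 mod 37 = 1^2 * 17 = 1*17 = 17
  bit 1 = 0: r = r^2 mod 37 = 17^2 = 30
  bit 2 = 0: r = r^2 mod 37 = 30^2 = 12
  bit 3 = 0: r = r^2 mod 37 = 12^2 = 33
  bit 4 = 1: r = r^2 * 17 mod 37 = 33^2 * 17 = 16*17 = 13
  -> A = 13
B = 17^3 mod 37  (bits of 3 = 11)
  bit 0 = 1: r = r^2 * 17 mod 37 = 1^2 * 17 = 1*17 = 17
  bit 1 = 1: r = r^2 * 17 mod 37 = 17^2 * 17 = 30*17 = 29
  -> B = 29
s = B^a = 29^17 mod 37  (bits of 17 = 10001)
  bit 0 = 1: r = r^2 * 29 mod 37 = 1^2 * 29 = 1*29 = 29
  bit 1 = 0: r = r^2 mod 37 = 29^2 = 27
  bit 2 = 0: r = r^2 mod 37 = 27^2 = 26
  bit 3 = 0: r = r^2 mod 37 = 26^2 = 10
  bit 4 = 1: r = r^2 * 29 mod 37 = 10^2 * 29 = 26*29 = 14
  -> s = B^a = 14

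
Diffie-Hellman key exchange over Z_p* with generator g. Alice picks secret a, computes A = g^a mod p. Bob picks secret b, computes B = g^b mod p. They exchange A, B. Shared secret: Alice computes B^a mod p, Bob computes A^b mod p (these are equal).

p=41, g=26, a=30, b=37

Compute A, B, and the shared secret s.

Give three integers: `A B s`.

A = 26^30 mod 41  (bits of 30 = 11110)
  bit 0 = 1: r = r^2 * 26 mod 41 = 1^2 * 26 = 1*26 = 26
  bit 1 = 1: r = r^2 * 26 mod 41 = 26^2 * 26 = 20*26 = 28
  bit 2 = 1: r = r^2 * 26 mod 41 = 28^2 * 26 = 5*26 = 7
  bit 3 = 1: r = r^2 * 26 mod 41 = 7^2 * 26 = 8*26 = 3
  bit 4 = 0: r = r^2 mod 41 = 3^2 = 9
  -> A = 9
B = 26^37 mod 41  (bits of 37 = 100101)
  bit 0 = 1: r = r^2 * 26 mod 41 = 1^2 * 26 = 1*26 = 26
  bit 1 = 0: r = r^2 mod 41 = 26^2 = 20
  bit 2 = 0: r = r^2 mod 41 = 20^2 = 31
  bit 3 = 1: r = r^2 * 26 mod 41 = 31^2 * 26 = 18*26 = 17
  bit 4 = 0: r = r^2 mod 41 = 17^2 = 2
  bit 5 = 1: r = r^2 * 26 mod 41 = 2^2 * 26 = 4*26 = 22
  -> B = 22
s = B^a = 22^30 mod 41  (bits of 30 = 11110)
  bit 0 = 1: r = r^2 * 22 mod 41 = 1^2 * 22 = 1*22 = 22
  bit 1 = 1: r = r^2 * 22 mod 41 = 22^2 * 22 = 33*22 = 29
  bit 2 = 1: r = r^2 * 22 mod 41 = 29^2 * 22 = 21*22 = 11
  bit 3 = 1: r = r^2 * 22 mod 41 = 11^2 * 22 = 39*22 = 38
  bit 4 = 0: r = r^2 mod 41 = 38^2 = 9
  -> s = B^a = 9

Answer: 9 22 9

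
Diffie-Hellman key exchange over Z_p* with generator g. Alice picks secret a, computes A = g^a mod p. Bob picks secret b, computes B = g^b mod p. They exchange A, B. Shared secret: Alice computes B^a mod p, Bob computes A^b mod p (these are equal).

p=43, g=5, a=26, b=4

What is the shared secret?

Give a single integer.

A = 5^26 mod 43  (bits of 26 = 11010)
  bit 0 = 1: r = r^2 * 5 mod 43 = 1^2 * 5 = 1*5 = 5
  bit 1 = 1: r = r^2 * 5 mod 43 = 5^2 * 5 = 25*5 = 39
  bit 2 = 0: r = r^2 mod 43 = 39^2 = 16
  bit 3 = 1: r = r^2 * 5 mod 43 = 16^2 * 5 = 41*5 = 33
  bit 4 = 0: r = r^2 mod 43 = 33^2 = 14
  -> A = 14
B = 5^4 mod 43  (bits of 4 = 100)
  bit 0 = 1: r = r^2 * 5 mod 43 = 1^2 * 5 = 1*5 = 5
  bit 1 = 0: r = r^2 mod 43 = 5^2 = 25
  bit 2 = 0: r = r^2 mod 43 = 25^2 = 23
  -> B = 23
s = B^a = 23^26 mod 43  (bits of 26 = 11010)
  bit 0 = 1: r = r^2 * 23 mod 43 = 1^2 * 23 = 1*23 = 23
  bit 1 = 1: r = r^2 * 23 mod 43 = 23^2 * 23 = 13*23 = 41
  bit 2 = 0: r = r^2 mod 43 = 41^2 = 4
  bit 3 = 1: r = r^2 * 23 mod 43 = 4^2 * 23 = 16*23 = 24
  bit 4 = 0: r = r^2 mod 43 = 24^2 = 17
  -> s = B^a = 17

Answer: 17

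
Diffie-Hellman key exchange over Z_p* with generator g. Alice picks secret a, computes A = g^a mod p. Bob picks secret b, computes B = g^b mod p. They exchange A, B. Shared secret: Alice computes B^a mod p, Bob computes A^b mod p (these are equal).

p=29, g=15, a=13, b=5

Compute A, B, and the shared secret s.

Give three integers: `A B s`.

A = 15^13 mod 29  (bits of 13 = 1101)
  bit 0 = 1: r = r^2 * 15 mod 29 = 1^2 * 15 = 1*15 = 15
  bit 1 = 1: r = r^2 * 15 mod 29 = 15^2 * 15 = 22*15 = 11
  bit 2 = 0: r = r^2 mod 29 = 11^2 = 5
  bit 3 = 1: r = r^2 * 15 mod 29 = 5^2 * 15 = 25*15 = 27
  -> A = 27
B = 15^5 mod 29  (bits of 5 = 101)
  bit 0 = 1: r = r^2 * 15 mod 29 = 1^2 * 15 = 1*15 = 15
  bit 1 = 0: r = r^2 mod 29 = 15^2 = 22
  bit 2 = 1: r = r^2 * 15 mod 29 = 22^2 * 15 = 20*15 = 10
  -> B = 10
s = B^a = 10^13 mod 29  (bits of 13 = 1101)
  bit 0 = 1: r = r^2 * 10 mod 29 = 1^2 * 10 = 1*10 = 10
  bit 1 = 1: r = r^2 * 10 mod 29 = 10^2 * 10 = 13*10 = 14
  bit 2 = 0: r = r^2 mod 29 = 14^2 = 22
  bit 3 = 1: r = r^2 * 10 mod 29 = 22^2 * 10 = 20*10 = 26
  -> s = B^a = 26

Answer: 27 10 26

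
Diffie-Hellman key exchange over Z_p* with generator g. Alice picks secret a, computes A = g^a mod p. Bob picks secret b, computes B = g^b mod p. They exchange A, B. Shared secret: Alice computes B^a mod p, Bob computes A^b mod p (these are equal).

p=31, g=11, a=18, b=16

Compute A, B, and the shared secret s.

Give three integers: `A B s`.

A = 11^18 mod 31  (bits of 18 = 10010)
  bit 0 = 1: r = r^2 * 11 mod 31 = 1^2 * 11 = 1*11 = 11
  bit 1 = 0: r = r^2 mod 31 = 11^2 = 28
  bit 2 = 0: r = r^2 mod 31 = 28^2 = 9
  bit 3 = 1: r = r^2 * 11 mod 31 = 9^2 * 11 = 19*11 = 23
  bit 4 = 0: r = r^2 mod 31 = 23^2 = 2
  -> A = 2
B = 11^16 mod 31  (bits of 16 = 10000)
  bit 0 = 1: r = r^2 * 11 mod 31 = 1^2 * 11 = 1*11 = 11
  bit 1 = 0: r = r^2 mod 31 = 11^2 = 28
  bit 2 = 0: r = r^2 mod 31 = 28^2 = 9
  bit 3 = 0: r = r^2 mod 31 = 9^2 = 19
  bit 4 = 0: r = r^2 mod 31 = 19^2 = 20
  -> B = 20
s = B^a = 20^18 mod 31  (bits of 18 = 10010)
  bit 0 = 1: r = r^2 * 20 mod 31 = 1^2 * 20 = 1*20 = 20
  bit 1 = 0: r = r^2 mod 31 = 20^2 = 28
  bit 2 = 0: r = r^2 mod 31 = 28^2 = 9
  bit 3 = 1: r = r^2 * 20 mod 31 = 9^2 * 20 = 19*20 = 8
  bit 4 = 0: r = r^2 mod 31 = 8^2 = 2
  -> s = B^a = 2

Answer: 2 20 2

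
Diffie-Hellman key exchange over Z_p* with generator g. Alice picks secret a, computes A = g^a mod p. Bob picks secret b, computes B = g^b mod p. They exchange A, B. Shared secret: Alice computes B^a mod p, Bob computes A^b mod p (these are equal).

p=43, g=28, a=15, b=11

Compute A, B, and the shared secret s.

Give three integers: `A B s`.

A = 28^15 mod 43  (bits of 15 = 1111)
  bit 0 = 1: r = r^2 * 28 mod 43 = 1^2 * 28 = 1*28 = 28
  bit 1 = 1: r = r^2 * 28 mod 43 = 28^2 * 28 = 10*28 = 22
  bit 2 = 1: r = r^2 * 28 mod 43 = 22^2 * 28 = 11*28 = 7
  bit 3 = 1: r = r^2 * 28 mod 43 = 7^2 * 28 = 6*28 = 39
  -> A = 39
B = 28^11 mod 43  (bits of 11 = 1011)
  bit 0 = 1: r = r^2 * 28 mod 43 = 1^2 * 28 = 1*28 = 28
  bit 1 = 0: r = r^2 mod 43 = 28^2 = 10
  bit 2 = 1: r = r^2 * 28 mod 43 = 10^2 * 28 = 14*28 = 5
  bit 3 = 1: r = r^2 * 28 mod 43 = 5^2 * 28 = 25*28 = 12
  -> B = 12
s = B^a = 12^15 mod 43  (bits of 15 = 1111)
  bit 0 = 1: r = r^2 * 12 mod 43 = 1^2 * 12 = 1*12 = 12
  bit 1 = 1: r = r^2 * 12 mod 43 = 12^2 * 12 = 15*12 = 8
  bit 2 = 1: r = r^2 * 12 mod 43 = 8^2 * 12 = 21*12 = 37
  bit 3 = 1: r = r^2 * 12 mod 43 = 37^2 * 12 = 36*12 = 2
  -> s = B^a = 2

Answer: 39 12 2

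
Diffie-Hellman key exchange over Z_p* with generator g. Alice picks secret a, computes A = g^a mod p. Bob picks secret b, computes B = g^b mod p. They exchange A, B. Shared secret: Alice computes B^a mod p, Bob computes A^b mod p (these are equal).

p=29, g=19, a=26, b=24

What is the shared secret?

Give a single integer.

A = 19^26 mod 29  (bits of 26 = 11010)
  bit 0 = 1: r = r^2 * 19 mod 29 = 1^2 * 19 = 1*19 = 19
  bit 1 = 1: r = r^2 * 19 mod 29 = 19^2 * 19 = 13*19 = 15
  bit 2 = 0: r = r^2 mod 29 = 15^2 = 22
  bit 3 = 1: r = r^2 * 19 mod 29 = 22^2 * 19 = 20*19 = 3
  bit 4 = 0: r = r^2 mod 29 = 3^2 = 9
  -> A = 9
B = 19^24 mod 29  (bits of 24 = 11000)
  bit 0 = 1: r = r^2 * 19 mod 29 = 1^2 * 19 = 1*19 = 19
  bit 1 = 1: r = r^2 * 19 mod 29 = 19^2 * 19 = 13*19 = 15
  bit 2 = 0: r = r^2 mod 29 = 15^2 = 22
  bit 3 = 0: r = r^2 mod 29 = 22^2 = 20
  bit 4 = 0: r = r^2 mod 29 = 20^2 = 23
  -> B = 23
s = B^a = 23^26 mod 29  (bits of 26 = 11010)
  bit 0 = 1: r = r^2 * 23 mod 29 = 1^2 * 23 = 1*23 = 23
  bit 1 = 1: r = r^2 * 23 mod 29 = 23^2 * 23 = 7*23 = 16
  bit 2 = 0: r = r^2 mod 29 = 16^2 = 24
  bit 3 = 1: r = r^2 * 23 mod 29 = 24^2 * 23 = 25*23 = 24
  bit 4 = 0: r = r^2 mod 29 = 24^2 = 25
  -> s = B^a = 25

Answer: 25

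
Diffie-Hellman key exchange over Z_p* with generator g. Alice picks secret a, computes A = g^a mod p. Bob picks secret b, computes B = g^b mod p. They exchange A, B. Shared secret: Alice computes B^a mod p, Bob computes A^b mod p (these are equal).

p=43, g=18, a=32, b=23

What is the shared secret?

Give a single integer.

A = 18^32 mod 43  (bits of 32 = 100000)
  bit 0 = 1: r = r^2 * 18 mod 43 = 1^2 * 18 = 1*18 = 18
  bit 1 = 0: r = r^2 mod 43 = 18^2 = 23
  bit 2 = 0: r = r^2 mod 43 = 23^2 = 13
  bit 3 = 0: r = r^2 mod 43 = 13^2 = 40
  bit 4 = 0: r = r^2 mod 43 = 40^2 = 9
  bit 5 = 0: r = r^2 mod 43 = 9^2 = 38
  -> A = 38
B = 18^23 mod 43  (bits of 23 = 10111)
  bit 0 = 1: r = r^2 * 18 mod 43 = 1^2 * 18 = 1*18 = 18
  bit 1 = 0: r = r^2 mod 43 = 18^2 = 23
  bit 2 = 1: r = r^2 * 18 mod 43 = 23^2 * 18 = 13*18 = 19
  bit 3 = 1: r = r^2 * 18 mod 43 = 19^2 * 18 = 17*18 = 5
  bit 4 = 1: r = r^2 * 18 mod 43 = 5^2 * 18 = 25*18 = 20
  -> B = 20
s = B^a = 20^32 mod 43  (bits of 32 = 100000)
  bit 0 = 1: r = r^2 * 20 mod 43 = 1^2 * 20 = 1*20 = 20
  bit 1 = 0: r = r^2 mod 43 = 20^2 = 13
  bit 2 = 0: r = r^2 mod 43 = 13^2 = 40
  bit 3 = 0: r = r^2 mod 43 = 40^2 = 9
  bit 4 = 0: r = r^2 mod 43 = 9^2 = 38
  bit 5 = 0: r = r^2 mod 43 = 38^2 = 25
  -> s = B^a = 25

Answer: 25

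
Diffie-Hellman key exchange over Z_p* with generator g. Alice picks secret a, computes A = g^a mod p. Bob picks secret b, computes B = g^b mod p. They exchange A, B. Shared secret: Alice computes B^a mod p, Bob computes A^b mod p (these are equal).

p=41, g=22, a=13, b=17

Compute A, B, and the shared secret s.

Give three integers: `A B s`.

A = 22^13 mod 41  (bits of 13 = 1101)
  bit 0 = 1: r = r^2 * 22 mod 41 = 1^2 * 22 = 1*22 = 22
  bit 1 = 1: r = r^2 * 22 mod 41 = 22^2 * 22 = 33*22 = 29
  bit 2 = 0: r = r^2 mod 41 = 29^2 = 21
  bit 3 = 1: r = r^2 * 22 mod 41 = 21^2 * 22 = 31*22 = 26
  -> A = 26
B = 22^17 mod 41  (bits of 17 = 10001)
  bit 0 = 1: r = r^2 * 22 mod 41 = 1^2 * 22 = 1*22 = 22
  bit 1 = 0: r = r^2 mod 41 = 22^2 = 33
  bit 2 = 0: r = r^2 mod 41 = 33^2 = 23
  bit 3 = 0: r = r^2 mod 41 = 23^2 = 37
  bit 4 = 1: r = r^2 * 22 mod 41 = 37^2 * 22 = 16*22 = 24
  -> B = 24
s = B^a = 24^13 mod 41  (bits of 13 = 1101)
  bit 0 = 1: r = r^2 * 24 mod 41 = 1^2 * 24 = 1*24 = 24
  bit 1 = 1: r = r^2 * 24 mod 41 = 24^2 * 24 = 2*24 = 7
  bit 2 = 0: r = r^2 mod 41 = 7^2 = 8
  bit 3 = 1: r = r^2 * 24 mod 41 = 8^2 * 24 = 23*24 = 19
  -> s = B^a = 19

Answer: 26 24 19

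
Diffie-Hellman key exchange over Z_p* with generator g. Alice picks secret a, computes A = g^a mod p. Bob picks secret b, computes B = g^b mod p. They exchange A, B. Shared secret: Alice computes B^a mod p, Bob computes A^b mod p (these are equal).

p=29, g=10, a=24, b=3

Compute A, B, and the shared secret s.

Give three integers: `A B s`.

Answer: 23 14 16

Derivation:
A = 10^24 mod 29  (bits of 24 = 11000)
  bit 0 = 1: r = r^2 * 10 mod 29 = 1^2 * 10 = 1*10 = 10
  bit 1 = 1: r = r^2 * 10 mod 29 = 10^2 * 10 = 13*10 = 14
  bit 2 = 0: r = r^2 mod 29 = 14^2 = 22
  bit 3 = 0: r = r^2 mod 29 = 22^2 = 20
  bit 4 = 0: r = r^2 mod 29 = 20^2 = 23
  -> A = 23
B = 10^3 mod 29  (bits of 3 = 11)
  bit 0 = 1: r = r^2 * 10 mod 29 = 1^2 * 10 = 1*10 = 10
  bit 1 = 1: r = r^2 * 10 mod 29 = 10^2 * 10 = 13*10 = 14
  -> B = 14
s = B^a = 14^24 mod 29  (bits of 24 = 11000)
  bit 0 = 1: r = r^2 * 14 mod 29 = 1^2 * 14 = 1*14 = 14
  bit 1 = 1: r = r^2 * 14 mod 29 = 14^2 * 14 = 22*14 = 18
  bit 2 = 0: r = r^2 mod 29 = 18^2 = 5
  bit 3 = 0: r = r^2 mod 29 = 5^2 = 25
  bit 4 = 0: r = r^2 mod 29 = 25^2 = 16
  -> s = B^a = 16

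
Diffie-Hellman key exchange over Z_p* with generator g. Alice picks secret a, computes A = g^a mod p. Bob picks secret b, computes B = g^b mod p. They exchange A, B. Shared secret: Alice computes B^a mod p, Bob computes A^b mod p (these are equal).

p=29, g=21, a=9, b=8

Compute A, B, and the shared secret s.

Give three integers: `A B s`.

Answer: 14 20 23

Derivation:
A = 21^9 mod 29  (bits of 9 = 1001)
  bit 0 = 1: r = r^2 * 21 mod 29 = 1^2 * 21 = 1*21 = 21
  bit 1 = 0: r = r^2 mod 29 = 21^2 = 6
  bit 2 = 0: r = r^2 mod 29 = 6^2 = 7
  bit 3 = 1: r = r^2 * 21 mod 29 = 7^2 * 21 = 20*21 = 14
  -> A = 14
B = 21^8 mod 29  (bits of 8 = 1000)
  bit 0 = 1: r = r^2 * 21 mod 29 = 1^2 * 21 = 1*21 = 21
  bit 1 = 0: r = r^2 mod 29 = 21^2 = 6
  bit 2 = 0: r = r^2 mod 29 = 6^2 = 7
  bit 3 = 0: r = r^2 mod 29 = 7^2 = 20
  -> B = 20
s = B^a = 20^9 mod 29  (bits of 9 = 1001)
  bit 0 = 1: r = r^2 * 20 mod 29 = 1^2 * 20 = 1*20 = 20
  bit 1 = 0: r = r^2 mod 29 = 20^2 = 23
  bit 2 = 0: r = r^2 mod 29 = 23^2 = 7
  bit 3 = 1: r = r^2 * 20 mod 29 = 7^2 * 20 = 20*20 = 23
  -> s = B^a = 23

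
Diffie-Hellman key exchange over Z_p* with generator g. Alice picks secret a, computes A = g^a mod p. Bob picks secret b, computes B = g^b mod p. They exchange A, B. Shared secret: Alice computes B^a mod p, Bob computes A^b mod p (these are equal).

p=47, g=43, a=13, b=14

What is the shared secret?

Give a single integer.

A = 43^13 mod 47  (bits of 13 = 1101)
  bit 0 = 1: r = r^2 * 43 mod 47 = 1^2 * 43 = 1*43 = 43
  bit 1 = 1: r = r^2 * 43 mod 47 = 43^2 * 43 = 16*43 = 30
  bit 2 = 0: r = r^2 mod 47 = 30^2 = 7
  bit 3 = 1: r = r^2 * 43 mod 47 = 7^2 * 43 = 2*43 = 39
  -> A = 39
B = 43^14 mod 47  (bits of 14 = 1110)
  bit 0 = 1: r = r^2 * 43 mod 47 = 1^2 * 43 = 1*43 = 43
  bit 1 = 1: r = r^2 * 43 mod 47 = 43^2 * 43 = 16*43 = 30
  bit 2 = 1: r = r^2 * 43 mod 47 = 30^2 * 43 = 7*43 = 19
  bit 3 = 0: r = r^2 mod 47 = 19^2 = 32
  -> B = 32
s = B^a = 32^13 mod 47  (bits of 13 = 1101)
  bit 0 = 1: r = r^2 * 32 mod 47 = 1^2 * 32 = 1*32 = 32
  bit 1 = 1: r = r^2 * 32 mod 47 = 32^2 * 32 = 37*32 = 9
  bit 2 = 0: r = r^2 mod 47 = 9^2 = 34
  bit 3 = 1: r = r^2 * 32 mod 47 = 34^2 * 32 = 28*32 = 3
  -> s = B^a = 3

Answer: 3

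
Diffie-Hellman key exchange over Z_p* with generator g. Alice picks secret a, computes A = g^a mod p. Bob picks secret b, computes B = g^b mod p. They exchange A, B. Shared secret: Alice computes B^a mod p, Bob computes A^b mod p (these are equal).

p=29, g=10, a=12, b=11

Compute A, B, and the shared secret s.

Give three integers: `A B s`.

A = 10^12 mod 29  (bits of 12 = 1100)
  bit 0 = 1: r = r^2 * 10 mod 29 = 1^2 * 10 = 1*10 = 10
  bit 1 = 1: r = r^2 * 10 mod 29 = 10^2 * 10 = 13*10 = 14
  bit 2 = 0: r = r^2 mod 29 = 14^2 = 22
  bit 3 = 0: r = r^2 mod 29 = 22^2 = 20
  -> A = 20
B = 10^11 mod 29  (bits of 11 = 1011)
  bit 0 = 1: r = r^2 * 10 mod 29 = 1^2 * 10 = 1*10 = 10
  bit 1 = 0: r = r^2 mod 29 = 10^2 = 13
  bit 2 = 1: r = r^2 * 10 mod 29 = 13^2 * 10 = 24*10 = 8
  bit 3 = 1: r = r^2 * 10 mod 29 = 8^2 * 10 = 6*10 = 2
  -> B = 2
s = B^a = 2^12 mod 29  (bits of 12 = 1100)
  bit 0 = 1: r = r^2 * 2 mod 29 = 1^2 * 2 = 1*2 = 2
  bit 1 = 1: r = r^2 * 2 mod 29 = 2^2 * 2 = 4*2 = 8
  bit 2 = 0: r = r^2 mod 29 = 8^2 = 6
  bit 3 = 0: r = r^2 mod 29 = 6^2 = 7
  -> s = B^a = 7

Answer: 20 2 7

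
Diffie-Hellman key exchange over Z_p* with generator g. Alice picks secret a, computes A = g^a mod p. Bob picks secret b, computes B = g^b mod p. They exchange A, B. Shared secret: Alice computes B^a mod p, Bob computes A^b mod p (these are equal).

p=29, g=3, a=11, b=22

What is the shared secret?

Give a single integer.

A = 3^11 mod 29  (bits of 11 = 1011)
  bit 0 = 1: r = r^2 * 3 mod 29 = 1^2 * 3 = 1*3 = 3
  bit 1 = 0: r = r^2 mod 29 = 3^2 = 9
  bit 2 = 1: r = r^2 * 3 mod 29 = 9^2 * 3 = 23*3 = 11
  bit 3 = 1: r = r^2 * 3 mod 29 = 11^2 * 3 = 5*3 = 15
  -> A = 15
B = 3^22 mod 29  (bits of 22 = 10110)
  bit 0 = 1: r = r^2 * 3 mod 29 = 1^2 * 3 = 1*3 = 3
  bit 1 = 0: r = r^2 mod 29 = 3^2 = 9
  bit 2 = 1: r = r^2 * 3 mod 29 = 9^2 * 3 = 23*3 = 11
  bit 3 = 1: r = r^2 * 3 mod 29 = 11^2 * 3 = 5*3 = 15
  bit 4 = 0: r = r^2 mod 29 = 15^2 = 22
  -> B = 22
s = B^a = 22^11 mod 29  (bits of 11 = 1011)
  bit 0 = 1: r = r^2 * 22 mod 29 = 1^2 * 22 = 1*22 = 22
  bit 1 = 0: r = r^2 mod 29 = 22^2 = 20
  bit 2 = 1: r = r^2 * 22 mod 29 = 20^2 * 22 = 23*22 = 13
  bit 3 = 1: r = r^2 * 22 mod 29 = 13^2 * 22 = 24*22 = 6
  -> s = B^a = 6

Answer: 6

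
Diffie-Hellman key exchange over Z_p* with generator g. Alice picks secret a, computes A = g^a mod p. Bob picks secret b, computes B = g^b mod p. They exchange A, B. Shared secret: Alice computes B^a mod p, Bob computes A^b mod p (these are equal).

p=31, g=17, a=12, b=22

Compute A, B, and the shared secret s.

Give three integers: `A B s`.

A = 17^12 mod 31  (bits of 12 = 1100)
  bit 0 = 1: r = r^2 * 17 mod 31 = 1^2 * 17 = 1*17 = 17
  bit 1 = 1: r = r^2 * 17 mod 31 = 17^2 * 17 = 10*17 = 15
  bit 2 = 0: r = r^2 mod 31 = 15^2 = 8
  bit 3 = 0: r = r^2 mod 31 = 8^2 = 2
  -> A = 2
B = 17^22 mod 31  (bits of 22 = 10110)
  bit 0 = 1: r = r^2 * 17 mod 31 = 1^2 * 17 = 1*17 = 17
  bit 1 = 0: r = r^2 mod 31 = 17^2 = 10
  bit 2 = 1: r = r^2 * 17 mod 31 = 10^2 * 17 = 7*17 = 26
  bit 3 = 1: r = r^2 * 17 mod 31 = 26^2 * 17 = 25*17 = 22
  bit 4 = 0: r = r^2 mod 31 = 22^2 = 19
  -> B = 19
s = B^a = 19^12 mod 31  (bits of 12 = 1100)
  bit 0 = 1: r = r^2 * 19 mod 31 = 1^2 * 19 = 1*19 = 19
  bit 1 = 1: r = r^2 * 19 mod 31 = 19^2 * 19 = 20*19 = 8
  bit 2 = 0: r = r^2 mod 31 = 8^2 = 2
  bit 3 = 0: r = r^2 mod 31 = 2^2 = 4
  -> s = B^a = 4

Answer: 2 19 4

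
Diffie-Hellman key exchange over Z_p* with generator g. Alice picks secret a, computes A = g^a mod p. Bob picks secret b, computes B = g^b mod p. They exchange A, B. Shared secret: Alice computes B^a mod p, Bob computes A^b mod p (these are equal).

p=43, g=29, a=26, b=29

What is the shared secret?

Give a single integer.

A = 29^26 mod 43  (bits of 26 = 11010)
  bit 0 = 1: r = r^2 * 29 mod 43 = 1^2 * 29 = 1*29 = 29
  bit 1 = 1: r = r^2 * 29 mod 43 = 29^2 * 29 = 24*29 = 8
  bit 2 = 0: r = r^2 mod 43 = 8^2 = 21
  bit 3 = 1: r = r^2 * 29 mod 43 = 21^2 * 29 = 11*29 = 18
  bit 4 = 0: r = r^2 mod 43 = 18^2 = 23
  -> A = 23
B = 29^29 mod 43  (bits of 29 = 11101)
  bit 0 = 1: r = r^2 * 29 mod 43 = 1^2 * 29 = 1*29 = 29
  bit 1 = 1: r = r^2 * 29 mod 43 = 29^2 * 29 = 24*29 = 8
  bit 2 = 1: r = r^2 * 29 mod 43 = 8^2 * 29 = 21*29 = 7
  bit 3 = 0: r = r^2 mod 43 = 7^2 = 6
  bit 4 = 1: r = r^2 * 29 mod 43 = 6^2 * 29 = 36*29 = 12
  -> B = 12
s = B^a = 12^26 mod 43  (bits of 26 = 11010)
  bit 0 = 1: r = r^2 * 12 mod 43 = 1^2 * 12 = 1*12 = 12
  bit 1 = 1: r = r^2 * 12 mod 43 = 12^2 * 12 = 15*12 = 8
  bit 2 = 0: r = r^2 mod 43 = 8^2 = 21
  bit 3 = 1: r = r^2 * 12 mod 43 = 21^2 * 12 = 11*12 = 3
  bit 4 = 0: r = r^2 mod 43 = 3^2 = 9
  -> s = B^a = 9

Answer: 9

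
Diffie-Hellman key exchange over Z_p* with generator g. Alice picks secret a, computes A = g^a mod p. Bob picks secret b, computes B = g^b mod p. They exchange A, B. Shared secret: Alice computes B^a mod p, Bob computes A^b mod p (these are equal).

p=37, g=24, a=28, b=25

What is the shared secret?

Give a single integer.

A = 24^28 mod 37  (bits of 28 = 11100)
  bit 0 = 1: r = r^2 * 24 mod 37 = 1^2 * 24 = 1*24 = 24
  bit 1 = 1: r = r^2 * 24 mod 37 = 24^2 * 24 = 21*24 = 23
  bit 2 = 1: r = r^2 * 24 mod 37 = 23^2 * 24 = 11*24 = 5
  bit 3 = 0: r = r^2 mod 37 = 5^2 = 25
  bit 4 = 0: r = r^2 mod 37 = 25^2 = 33
  -> A = 33
B = 24^25 mod 37  (bits of 25 = 11001)
  bit 0 = 1: r = r^2 * 24 mod 37 = 1^2 * 24 = 1*24 = 24
  bit 1 = 1: r = r^2 * 24 mod 37 = 24^2 * 24 = 21*24 = 23
  bit 2 = 0: r = r^2 mod 37 = 23^2 = 11
  bit 3 = 0: r = r^2 mod 37 = 11^2 = 10
  bit 4 = 1: r = r^2 * 24 mod 37 = 10^2 * 24 = 26*24 = 32
  -> B = 32
s = B^a = 32^28 mod 37  (bits of 28 = 11100)
  bit 0 = 1: r = r^2 * 32 mod 37 = 1^2 * 32 = 1*32 = 32
  bit 1 = 1: r = r^2 * 32 mod 37 = 32^2 * 32 = 25*32 = 23
  bit 2 = 1: r = r^2 * 32 mod 37 = 23^2 * 32 = 11*32 = 19
  bit 3 = 0: r = r^2 mod 37 = 19^2 = 28
  bit 4 = 0: r = r^2 mod 37 = 28^2 = 7
  -> s = B^a = 7

Answer: 7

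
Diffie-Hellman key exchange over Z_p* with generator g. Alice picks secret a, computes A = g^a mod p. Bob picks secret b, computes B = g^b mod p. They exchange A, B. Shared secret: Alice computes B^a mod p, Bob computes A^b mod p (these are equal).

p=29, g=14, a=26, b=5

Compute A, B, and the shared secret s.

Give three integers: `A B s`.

A = 14^26 mod 29  (bits of 26 = 11010)
  bit 0 = 1: r = r^2 * 14 mod 29 = 1^2 * 14 = 1*14 = 14
  bit 1 = 1: r = r^2 * 14 mod 29 = 14^2 * 14 = 22*14 = 18
  bit 2 = 0: r = r^2 mod 29 = 18^2 = 5
  bit 3 = 1: r = r^2 * 14 mod 29 = 5^2 * 14 = 25*14 = 2
  bit 4 = 0: r = r^2 mod 29 = 2^2 = 4
  -> A = 4
B = 14^5 mod 29  (bits of 5 = 101)
  bit 0 = 1: r = r^2 * 14 mod 29 = 1^2 * 14 = 1*14 = 14
  bit 1 = 0: r = r^2 mod 29 = 14^2 = 22
  bit 2 = 1: r = r^2 * 14 mod 29 = 22^2 * 14 = 20*14 = 19
  -> B = 19
s = B^a = 19^26 mod 29  (bits of 26 = 11010)
  bit 0 = 1: r = r^2 * 19 mod 29 = 1^2 * 19 = 1*19 = 19
  bit 1 = 1: r = r^2 * 19 mod 29 = 19^2 * 19 = 13*19 = 15
  bit 2 = 0: r = r^2 mod 29 = 15^2 = 22
  bit 3 = 1: r = r^2 * 19 mod 29 = 22^2 * 19 = 20*19 = 3
  bit 4 = 0: r = r^2 mod 29 = 3^2 = 9
  -> s = B^a = 9

Answer: 4 19 9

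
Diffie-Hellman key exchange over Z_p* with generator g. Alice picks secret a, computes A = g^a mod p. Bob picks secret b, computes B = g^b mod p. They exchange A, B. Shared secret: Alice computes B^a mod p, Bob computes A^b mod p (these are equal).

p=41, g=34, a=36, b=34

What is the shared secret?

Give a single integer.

A = 34^36 mod 41  (bits of 36 = 100100)
  bit 0 = 1: r = r^2 * 34 mod 41 = 1^2 * 34 = 1*34 = 34
  bit 1 = 0: r = r^2 mod 41 = 34^2 = 8
  bit 2 = 0: r = r^2 mod 41 = 8^2 = 23
  bit 3 = 1: r = r^2 * 34 mod 41 = 23^2 * 34 = 37*34 = 28
  bit 4 = 0: r = r^2 mod 41 = 28^2 = 5
  bit 5 = 0: r = r^2 mod 41 = 5^2 = 25
  -> A = 25
B = 34^34 mod 41  (bits of 34 = 100010)
  bit 0 = 1: r = r^2 * 34 mod 41 = 1^2 * 34 = 1*34 = 34
  bit 1 = 0: r = r^2 mod 41 = 34^2 = 8
  bit 2 = 0: r = r^2 mod 41 = 8^2 = 23
  bit 3 = 0: r = r^2 mod 41 = 23^2 = 37
  bit 4 = 1: r = r^2 * 34 mod 41 = 37^2 * 34 = 16*34 = 11
  bit 5 = 0: r = r^2 mod 41 = 11^2 = 39
  -> B = 39
s = B^a = 39^36 mod 41  (bits of 36 = 100100)
  bit 0 = 1: r = r^2 * 39 mod 41 = 1^2 * 39 = 1*39 = 39
  bit 1 = 0: r = r^2 mod 41 = 39^2 = 4
  bit 2 = 0: r = r^2 mod 41 = 4^2 = 16
  bit 3 = 1: r = r^2 * 39 mod 41 = 16^2 * 39 = 10*39 = 21
  bit 4 = 0: r = r^2 mod 41 = 21^2 = 31
  bit 5 = 0: r = r^2 mod 41 = 31^2 = 18
  -> s = B^a = 18

Answer: 18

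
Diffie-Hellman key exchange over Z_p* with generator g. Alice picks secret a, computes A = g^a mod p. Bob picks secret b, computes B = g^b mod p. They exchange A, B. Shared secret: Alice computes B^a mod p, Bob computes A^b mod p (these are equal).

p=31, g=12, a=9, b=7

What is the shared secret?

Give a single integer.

Answer: 23

Derivation:
A = 12^9 mod 31  (bits of 9 = 1001)
  bit 0 = 1: r = r^2 * 12 mod 31 = 1^2 * 12 = 1*12 = 12
  bit 1 = 0: r = r^2 mod 31 = 12^2 = 20
  bit 2 = 0: r = r^2 mod 31 = 20^2 = 28
  bit 3 = 1: r = r^2 * 12 mod 31 = 28^2 * 12 = 9*12 = 15
  -> A = 15
B = 12^7 mod 31  (bits of 7 = 111)
  bit 0 = 1: r = r^2 * 12 mod 31 = 1^2 * 12 = 1*12 = 12
  bit 1 = 1: r = r^2 * 12 mod 31 = 12^2 * 12 = 20*12 = 23
  bit 2 = 1: r = r^2 * 12 mod 31 = 23^2 * 12 = 2*12 = 24
  -> B = 24
s = B^a = 24^9 mod 31  (bits of 9 = 1001)
  bit 0 = 1: r = r^2 * 24 mod 31 = 1^2 * 24 = 1*24 = 24
  bit 1 = 0: r = r^2 mod 31 = 24^2 = 18
  bit 2 = 0: r = r^2 mod 31 = 18^2 = 14
  bit 3 = 1: r = r^2 * 24 mod 31 = 14^2 * 24 = 10*24 = 23
  -> s = B^a = 23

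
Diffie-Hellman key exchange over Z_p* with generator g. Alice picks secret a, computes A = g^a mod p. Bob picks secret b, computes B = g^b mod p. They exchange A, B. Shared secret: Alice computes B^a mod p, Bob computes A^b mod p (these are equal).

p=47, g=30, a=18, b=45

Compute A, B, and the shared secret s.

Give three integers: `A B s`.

Answer: 18 11 34

Derivation:
A = 30^18 mod 47  (bits of 18 = 10010)
  bit 0 = 1: r = r^2 * 30 mod 47 = 1^2 * 30 = 1*30 = 30
  bit 1 = 0: r = r^2 mod 47 = 30^2 = 7
  bit 2 = 0: r = r^2 mod 47 = 7^2 = 2
  bit 3 = 1: r = r^2 * 30 mod 47 = 2^2 * 30 = 4*30 = 26
  bit 4 = 0: r = r^2 mod 47 = 26^2 = 18
  -> A = 18
B = 30^45 mod 47  (bits of 45 = 101101)
  bit 0 = 1: r = r^2 * 30 mod 47 = 1^2 * 30 = 1*30 = 30
  bit 1 = 0: r = r^2 mod 47 = 30^2 = 7
  bit 2 = 1: r = r^2 * 30 mod 47 = 7^2 * 30 = 2*30 = 13
  bit 3 = 1: r = r^2 * 30 mod 47 = 13^2 * 30 = 28*30 = 41
  bit 4 = 0: r = r^2 mod 47 = 41^2 = 36
  bit 5 = 1: r = r^2 * 30 mod 47 = 36^2 * 30 = 27*30 = 11
  -> B = 11
s = B^a = 11^18 mod 47  (bits of 18 = 10010)
  bit 0 = 1: r = r^2 * 11 mod 47 = 1^2 * 11 = 1*11 = 11
  bit 1 = 0: r = r^2 mod 47 = 11^2 = 27
  bit 2 = 0: r = r^2 mod 47 = 27^2 = 24
  bit 3 = 1: r = r^2 * 11 mod 47 = 24^2 * 11 = 12*11 = 38
  bit 4 = 0: r = r^2 mod 47 = 38^2 = 34
  -> s = B^a = 34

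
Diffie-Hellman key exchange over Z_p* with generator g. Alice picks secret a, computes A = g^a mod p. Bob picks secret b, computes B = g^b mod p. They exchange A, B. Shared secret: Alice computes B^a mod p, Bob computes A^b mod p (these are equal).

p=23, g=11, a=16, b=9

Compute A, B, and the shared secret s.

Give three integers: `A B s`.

Answer: 18 19 12

Derivation:
A = 11^16 mod 23  (bits of 16 = 10000)
  bit 0 = 1: r = r^2 * 11 mod 23 = 1^2 * 11 = 1*11 = 11
  bit 1 = 0: r = r^2 mod 23 = 11^2 = 6
  bit 2 = 0: r = r^2 mod 23 = 6^2 = 13
  bit 3 = 0: r = r^2 mod 23 = 13^2 = 8
  bit 4 = 0: r = r^2 mod 23 = 8^2 = 18
  -> A = 18
B = 11^9 mod 23  (bits of 9 = 1001)
  bit 0 = 1: r = r^2 * 11 mod 23 = 1^2 * 11 = 1*11 = 11
  bit 1 = 0: r = r^2 mod 23 = 11^2 = 6
  bit 2 = 0: r = r^2 mod 23 = 6^2 = 13
  bit 3 = 1: r = r^2 * 11 mod 23 = 13^2 * 11 = 8*11 = 19
  -> B = 19
s = B^a = 19^16 mod 23  (bits of 16 = 10000)
  bit 0 = 1: r = r^2 * 19 mod 23 = 1^2 * 19 = 1*19 = 19
  bit 1 = 0: r = r^2 mod 23 = 19^2 = 16
  bit 2 = 0: r = r^2 mod 23 = 16^2 = 3
  bit 3 = 0: r = r^2 mod 23 = 3^2 = 9
  bit 4 = 0: r = r^2 mod 23 = 9^2 = 12
  -> s = B^a = 12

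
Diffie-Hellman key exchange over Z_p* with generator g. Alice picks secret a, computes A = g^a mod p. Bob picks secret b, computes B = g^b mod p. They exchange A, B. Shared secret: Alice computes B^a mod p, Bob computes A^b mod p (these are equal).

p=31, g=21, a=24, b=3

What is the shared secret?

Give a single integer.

Answer: 4

Derivation:
A = 21^24 mod 31  (bits of 24 = 11000)
  bit 0 = 1: r = r^2 * 21 mod 31 = 1^2 * 21 = 1*21 = 21
  bit 1 = 1: r = r^2 * 21 mod 31 = 21^2 * 21 = 7*21 = 23
  bit 2 = 0: r = r^2 mod 31 = 23^2 = 2
  bit 3 = 0: r = r^2 mod 31 = 2^2 = 4
  bit 4 = 0: r = r^2 mod 31 = 4^2 = 16
  -> A = 16
B = 21^3 mod 31  (bits of 3 = 11)
  bit 0 = 1: r = r^2 * 21 mod 31 = 1^2 * 21 = 1*21 = 21
  bit 1 = 1: r = r^2 * 21 mod 31 = 21^2 * 21 = 7*21 = 23
  -> B = 23
s = B^a = 23^24 mod 31  (bits of 24 = 11000)
  bit 0 = 1: r = r^2 * 23 mod 31 = 1^2 * 23 = 1*23 = 23
  bit 1 = 1: r = r^2 * 23 mod 31 = 23^2 * 23 = 2*23 = 15
  bit 2 = 0: r = r^2 mod 31 = 15^2 = 8
  bit 3 = 0: r = r^2 mod 31 = 8^2 = 2
  bit 4 = 0: r = r^2 mod 31 = 2^2 = 4
  -> s = B^a = 4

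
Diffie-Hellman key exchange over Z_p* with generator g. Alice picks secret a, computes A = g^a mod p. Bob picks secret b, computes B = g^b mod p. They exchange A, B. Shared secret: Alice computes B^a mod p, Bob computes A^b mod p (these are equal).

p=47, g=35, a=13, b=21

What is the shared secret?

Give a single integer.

Answer: 30

Derivation:
A = 35^13 mod 47  (bits of 13 = 1101)
  bit 0 = 1: r = r^2 * 35 mod 47 = 1^2 * 35 = 1*35 = 35
  bit 1 = 1: r = r^2 * 35 mod 47 = 35^2 * 35 = 3*35 = 11
  bit 2 = 0: r = r^2 mod 47 = 11^2 = 27
  bit 3 = 1: r = r^2 * 35 mod 47 = 27^2 * 35 = 24*35 = 41
  -> A = 41
B = 35^21 mod 47  (bits of 21 = 10101)
  bit 0 = 1: r = r^2 * 35 mod 47 = 1^2 * 35 = 1*35 = 35
  bit 1 = 0: r = r^2 mod 47 = 35^2 = 3
  bit 2 = 1: r = r^2 * 35 mod 47 = 3^2 * 35 = 9*35 = 33
  bit 3 = 0: r = r^2 mod 47 = 33^2 = 8
  bit 4 = 1: r = r^2 * 35 mod 47 = 8^2 * 35 = 17*35 = 31
  -> B = 31
s = B^a = 31^13 mod 47  (bits of 13 = 1101)
  bit 0 = 1: r = r^2 * 31 mod 47 = 1^2 * 31 = 1*31 = 31
  bit 1 = 1: r = r^2 * 31 mod 47 = 31^2 * 31 = 21*31 = 40
  bit 2 = 0: r = r^2 mod 47 = 40^2 = 2
  bit 3 = 1: r = r^2 * 31 mod 47 = 2^2 * 31 = 4*31 = 30
  -> s = B^a = 30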